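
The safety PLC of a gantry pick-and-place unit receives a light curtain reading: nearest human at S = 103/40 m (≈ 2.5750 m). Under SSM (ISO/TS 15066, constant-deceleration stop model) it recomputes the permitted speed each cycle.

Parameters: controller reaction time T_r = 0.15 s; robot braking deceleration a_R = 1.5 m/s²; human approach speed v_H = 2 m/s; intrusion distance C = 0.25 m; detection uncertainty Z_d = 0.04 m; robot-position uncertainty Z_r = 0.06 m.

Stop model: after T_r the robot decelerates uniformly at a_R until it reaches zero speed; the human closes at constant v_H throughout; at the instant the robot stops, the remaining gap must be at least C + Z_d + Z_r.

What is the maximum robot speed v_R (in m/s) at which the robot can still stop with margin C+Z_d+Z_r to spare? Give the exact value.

v_R_max = 21/20 m/s = 1.0500 m/s

quadratic (1/3)·v² + (89/60)·v + (-77/40) = 0
  disc = (89/60)² − 4·(1/3)·(-77/40) = 17161/3600 ; √disc = 131/60
  v_R = (−(89/60) + 131/60) / (2·(1/3)) = 21/20 m/s
check:
T_s = v_R/a_R = (21/20)/(3/2) = 0.7000 s
reaction-phase robot travel = 1.0500·0.1500 = 0.1575 m
braking distance = 1.0500²/(2·1.5000) = 0.3675 m
person approaches 2.0000·(0.1500+0.7000) = 1.7000 m
C+Z_d+Z_r = 0.2500+0.0400+0.0600 = 0.3500 m
sum ≈ 0.1575+0.3675+1.7000+0.3500 ≈ 2.5750 m = S ✓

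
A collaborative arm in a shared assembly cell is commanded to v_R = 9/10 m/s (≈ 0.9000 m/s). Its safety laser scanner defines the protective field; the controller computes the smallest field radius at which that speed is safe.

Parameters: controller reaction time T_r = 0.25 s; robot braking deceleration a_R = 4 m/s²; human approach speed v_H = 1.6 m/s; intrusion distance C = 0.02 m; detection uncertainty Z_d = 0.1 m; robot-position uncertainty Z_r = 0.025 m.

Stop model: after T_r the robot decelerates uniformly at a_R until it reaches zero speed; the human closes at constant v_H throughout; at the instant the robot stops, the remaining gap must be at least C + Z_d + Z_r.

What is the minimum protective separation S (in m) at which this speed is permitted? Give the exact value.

stop time T_s = (9/10)/4 = 0.2250 s
reaction-phase robot travel = 0.9000·0.2500 = 0.2250 m
robot under decel: 0.9000²/(2·4.0000) = 0.1013 m
human over T_r+T_s: 1.6000·(0.2500+0.2250) = 0.7600 m
margins: 0.0200+0.1000+0.0250 = 0.1450 m
S_min ≈ 0.2250+0.1013+0.7600+0.1450  ⇒  S_min = 197/160 m

S_min = 197/160 m = 1.2312 m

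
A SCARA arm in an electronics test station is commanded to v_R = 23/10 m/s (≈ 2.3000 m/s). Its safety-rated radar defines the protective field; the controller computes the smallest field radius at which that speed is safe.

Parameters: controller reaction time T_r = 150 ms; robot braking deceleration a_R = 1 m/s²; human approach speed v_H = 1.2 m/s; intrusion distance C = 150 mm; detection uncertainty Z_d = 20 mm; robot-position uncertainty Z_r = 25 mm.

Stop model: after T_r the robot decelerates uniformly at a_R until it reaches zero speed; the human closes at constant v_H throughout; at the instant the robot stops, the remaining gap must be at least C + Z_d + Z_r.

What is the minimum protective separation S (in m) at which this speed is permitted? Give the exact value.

S_min = 49/8 m = 6.1250 m

braking lasts T_s = (23/10)/1 = 2.3000 s
reaction-phase robot travel = 2.3000·0.1500 = 0.3450 m
robot covers 2.3000·2.3000 − ½·1.0000·2.3000² = 2.6450 m while stopping
human over T_r+T_s: 1.2000·(0.1500+2.3000) = 2.9400 m
residual clearance needed = 0.1500+0.0200+0.0250 = 0.1950 m
S_min ≈ 0.3450+2.6450+2.9400+0.1950  ⇒  S_min = 49/8 m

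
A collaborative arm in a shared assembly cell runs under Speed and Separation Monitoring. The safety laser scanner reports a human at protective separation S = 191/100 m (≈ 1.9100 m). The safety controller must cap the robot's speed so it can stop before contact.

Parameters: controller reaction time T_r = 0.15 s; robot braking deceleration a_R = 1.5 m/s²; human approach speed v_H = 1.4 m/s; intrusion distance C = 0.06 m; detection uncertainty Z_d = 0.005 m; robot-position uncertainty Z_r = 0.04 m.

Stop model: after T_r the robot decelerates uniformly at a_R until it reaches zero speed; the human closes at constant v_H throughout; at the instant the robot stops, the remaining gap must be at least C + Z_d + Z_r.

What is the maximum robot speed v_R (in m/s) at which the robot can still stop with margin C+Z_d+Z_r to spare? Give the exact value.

v_R_max = 11/10 m/s = 1.1000 m/s

quadratic (1/3)·v² + (13/12)·v + (-319/200) = 0
  disc = (13/12)² − 4·(1/3)·(-319/200) = 11881/3600 ; √disc = 109/60
  v_R = (−(13/12) + 109/60) / (2·(1/3)) = 11/10 m/s
check:
braking lasts T_s = (11/10)/(3/2) = 0.7333 s
robot in T_r: 1.1000·0.1500 = 0.1650 m
braking distance = 1.1000²/(2·1.5000) = 0.4033 m
human over T_r+T_s: 1.4000·(0.1500+0.7333) = 1.2367 m
residual clearance needed = 0.0600+0.0050+0.0400 = 0.1050 m
sum ≈ 0.1650+0.4033+1.2367+0.1050 ≈ 1.9100 m = S ✓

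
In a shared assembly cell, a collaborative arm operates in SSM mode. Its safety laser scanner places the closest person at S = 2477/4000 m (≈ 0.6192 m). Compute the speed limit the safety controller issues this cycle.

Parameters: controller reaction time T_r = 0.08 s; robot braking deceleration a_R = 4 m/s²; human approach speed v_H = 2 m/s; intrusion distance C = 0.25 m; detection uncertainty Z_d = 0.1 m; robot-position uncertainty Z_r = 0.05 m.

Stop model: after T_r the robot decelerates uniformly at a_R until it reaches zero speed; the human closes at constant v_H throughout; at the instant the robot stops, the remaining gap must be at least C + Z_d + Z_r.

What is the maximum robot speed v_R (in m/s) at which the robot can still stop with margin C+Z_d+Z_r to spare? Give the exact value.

quadratic (1/8)·v² + (29/50)·v + (-237/4000) = 0
  disc = (29/50)² − 4·(1/8)·(-237/4000) = 14641/40000 ; √disc = 121/200
  v_R = (−(29/50) + 121/200) / (2·(1/8)) = 1/10 m/s
check:
T_s = v_R/a_R = (1/10)/4 = 0.0250 s
reaction-phase robot travel = 0.1000·0.0800 = 0.0080 m
robot under decel: 0.1000²/(2·4.0000) = 0.0013 m
human over T_r+T_s: 2.0000·(0.0800+0.0250) = 0.2100 m
residual clearance needed = 0.2500+0.1000+0.0500 = 0.4000 m
sum ≈ 0.0080+0.0013+0.2100+0.4000 ≈ 0.6192 m = S ✓

v_R_max = 1/10 m/s = 0.1000 m/s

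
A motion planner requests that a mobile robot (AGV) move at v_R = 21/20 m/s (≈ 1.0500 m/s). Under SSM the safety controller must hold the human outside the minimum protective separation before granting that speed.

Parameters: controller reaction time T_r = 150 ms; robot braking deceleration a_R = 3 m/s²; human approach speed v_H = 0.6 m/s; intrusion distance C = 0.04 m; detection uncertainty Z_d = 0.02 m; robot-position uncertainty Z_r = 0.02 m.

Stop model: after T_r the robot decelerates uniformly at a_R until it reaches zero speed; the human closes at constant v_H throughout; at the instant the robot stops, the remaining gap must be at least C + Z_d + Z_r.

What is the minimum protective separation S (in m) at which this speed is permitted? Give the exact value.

stop time T_s = (21/20)/3 = 0.3500 s
robot covers v_R·T_r = 1.0500·0.1500 = 0.1575 m before braking
braking distance = 1.0500²/(2·3.0000) = 0.1837 m
human closes 0.6000·0.5000 = 0.3000 m
residual clearance needed = 0.0400+0.0200+0.0200 = 0.0800 m
S_min ≈ 0.1575+0.1837+0.3000+0.0800  ⇒  S_min = 577/800 m

S_min = 577/800 m = 0.7212 m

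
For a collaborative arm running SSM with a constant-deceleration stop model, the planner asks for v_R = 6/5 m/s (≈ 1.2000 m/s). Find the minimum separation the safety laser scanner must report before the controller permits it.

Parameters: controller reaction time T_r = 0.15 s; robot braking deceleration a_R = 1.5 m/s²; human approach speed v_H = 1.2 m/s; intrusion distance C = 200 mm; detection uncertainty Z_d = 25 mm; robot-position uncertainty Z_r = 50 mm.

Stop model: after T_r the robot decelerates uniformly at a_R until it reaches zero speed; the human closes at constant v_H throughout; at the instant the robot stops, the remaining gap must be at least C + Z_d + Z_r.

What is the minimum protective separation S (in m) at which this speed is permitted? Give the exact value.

braking lasts T_s = (6/5)/(3/2) = 0.8000 s
robot covers v_R·T_r = 1.2000·0.1500 = 0.1800 m before braking
braking distance = 1.2000²/(2·1.5000) = 0.4800 m
human closes 1.2000·0.9500 = 1.1400 m
margins: 0.2000+0.0250+0.0500 = 0.2750 m
S_min ≈ 0.1800+0.4800+1.1400+0.2750  ⇒  S_min = 83/40 m

S_min = 83/40 m = 2.0750 m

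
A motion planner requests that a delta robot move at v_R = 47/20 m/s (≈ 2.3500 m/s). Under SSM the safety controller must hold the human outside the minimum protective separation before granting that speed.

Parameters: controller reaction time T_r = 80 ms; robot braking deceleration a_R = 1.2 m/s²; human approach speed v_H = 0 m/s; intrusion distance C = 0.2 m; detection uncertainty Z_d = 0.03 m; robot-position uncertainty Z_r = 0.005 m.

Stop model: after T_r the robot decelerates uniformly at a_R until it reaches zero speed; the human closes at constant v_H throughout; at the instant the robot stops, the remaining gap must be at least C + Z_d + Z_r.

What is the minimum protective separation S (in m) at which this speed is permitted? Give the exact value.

stop time T_s = (47/20)/(6/5) = 1.9583 s
reaction-phase robot travel = 2.3500·0.0800 = 0.1880 m
braking distance = 2.3500²/(2·1.2000) = 2.3010 m
human over T_r+T_s: 0.0000·(0.0800+1.9583) = 0.0000 m
C+Z_d+Z_r = 0.2000+0.0300+0.0050 = 0.2350 m
S_min ≈ 0.1880+2.3010+0.0000+0.2350  ⇒  S_min = 65377/24000 m

S_min = 65377/24000 m = 2.7240 m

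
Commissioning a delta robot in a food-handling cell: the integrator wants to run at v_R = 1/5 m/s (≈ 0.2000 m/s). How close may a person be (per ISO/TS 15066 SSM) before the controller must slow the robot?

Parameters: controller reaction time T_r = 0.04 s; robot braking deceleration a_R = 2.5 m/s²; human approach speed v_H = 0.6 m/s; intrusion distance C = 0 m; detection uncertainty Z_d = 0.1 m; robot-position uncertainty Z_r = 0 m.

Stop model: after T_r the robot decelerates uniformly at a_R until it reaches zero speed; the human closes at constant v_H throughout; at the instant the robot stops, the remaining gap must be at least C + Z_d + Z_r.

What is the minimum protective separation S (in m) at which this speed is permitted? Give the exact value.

S_min = 47/250 m = 0.1880 m

stop time T_s = (1/5)/(5/2) = 0.0800 s
robot in T_r: 0.2000·0.0400 = 0.0080 m
robot under decel: 0.2000²/(2·2.5000) = 0.0080 m
human closes 0.6000·0.1200 = 0.0720 m
C+Z_d+Z_r = 0.0000+0.1000+0.0000 = 0.1000 m
S_min ≈ 0.0080+0.0080+0.0720+0.1000  ⇒  S_min = 47/250 m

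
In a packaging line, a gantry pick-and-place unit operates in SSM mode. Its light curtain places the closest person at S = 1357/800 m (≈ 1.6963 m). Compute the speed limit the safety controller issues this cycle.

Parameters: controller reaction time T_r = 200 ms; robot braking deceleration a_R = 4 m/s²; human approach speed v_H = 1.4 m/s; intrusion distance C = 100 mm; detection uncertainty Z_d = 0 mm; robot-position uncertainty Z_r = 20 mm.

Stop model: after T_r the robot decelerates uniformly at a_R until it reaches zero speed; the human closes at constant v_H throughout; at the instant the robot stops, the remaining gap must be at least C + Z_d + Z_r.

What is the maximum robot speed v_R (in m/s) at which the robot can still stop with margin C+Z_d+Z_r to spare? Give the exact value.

v_R_max = 17/10 m/s = 1.7000 m/s

quadratic (1/8)·v² + (11/20)·v + (-1037/800) = 0
  disc = (11/20)² − 4·(1/8)·(-1037/800) = 1521/1600 ; √disc = 39/40
  v_R = (−(11/20) + 39/40) / (2·(1/8)) = 17/10 m/s
check:
T_s = v_R/a_R = (17/10)/4 = 0.4250 s
robot in T_r: 1.7000·0.2000 = 0.3400 m
robot under decel: 1.7000²/(2·4.0000) = 0.3613 m
human over T_r+T_s: 1.4000·(0.2000+0.4250) = 0.8750 m
margins: 0.1000+0.0000+0.0200 = 0.1200 m
sum ≈ 0.3400+0.3613+0.8750+0.1200 ≈ 1.6963 m = S ✓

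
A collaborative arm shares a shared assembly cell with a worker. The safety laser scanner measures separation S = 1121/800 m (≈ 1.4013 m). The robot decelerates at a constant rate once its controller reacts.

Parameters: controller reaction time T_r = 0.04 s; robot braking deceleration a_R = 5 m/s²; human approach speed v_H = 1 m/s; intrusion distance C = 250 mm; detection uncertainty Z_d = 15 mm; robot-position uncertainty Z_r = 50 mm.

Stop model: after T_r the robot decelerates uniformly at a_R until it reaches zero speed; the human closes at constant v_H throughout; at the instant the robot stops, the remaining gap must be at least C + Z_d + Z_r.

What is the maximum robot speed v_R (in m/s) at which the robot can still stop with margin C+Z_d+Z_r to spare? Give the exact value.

v_R_max = 9/4 m/s = 2.2500 m/s

at the boundary: (1/10)·v² + (6/25)·v + (-837/800) = 0
  disc = (6/25)² − 4·(1/10)·(-837/800) = 4761/10000 ; √disc = 69/100
  v_R = (−(6/25) + 69/100) / (2·(1/10)) = 9/4 m/s
check:
stop time T_s = (9/4)/5 = 0.4500 s
reaction-phase robot travel = 2.2500·0.0400 = 0.0900 m
braking distance = 2.2500²/(2·5.0000) = 0.5062 m
human over T_r+T_s: 1.0000·(0.0400+0.4500) = 0.4900 m
residual clearance needed = 0.2500+0.0150+0.0500 = 0.3150 m
sum ≈ 0.0900+0.5062+0.4900+0.3150 ≈ 1.4013 m = S ✓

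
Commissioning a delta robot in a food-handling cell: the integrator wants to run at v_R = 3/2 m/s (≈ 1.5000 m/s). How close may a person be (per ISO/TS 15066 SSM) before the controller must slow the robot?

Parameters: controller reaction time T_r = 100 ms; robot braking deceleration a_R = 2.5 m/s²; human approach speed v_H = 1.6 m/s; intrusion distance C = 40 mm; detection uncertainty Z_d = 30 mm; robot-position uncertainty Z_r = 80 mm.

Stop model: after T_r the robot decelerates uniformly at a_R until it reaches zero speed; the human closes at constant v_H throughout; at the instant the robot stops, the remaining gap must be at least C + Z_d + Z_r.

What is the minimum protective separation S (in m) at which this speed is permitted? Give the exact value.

S_min = 187/100 m = 1.8700 m

braking lasts T_s = (3/2)/(5/2) = 0.6000 s
robot in T_r: 1.5000·0.1000 = 0.1500 m
robot under decel: 1.5000²/(2·2.5000) = 0.4500 m
person approaches 1.6000·(0.1000+0.6000) = 1.1200 m
residual clearance needed = 0.0400+0.0300+0.0800 = 0.1500 m
S_min ≈ 0.1500+0.4500+1.1200+0.1500  ⇒  S_min = 187/100 m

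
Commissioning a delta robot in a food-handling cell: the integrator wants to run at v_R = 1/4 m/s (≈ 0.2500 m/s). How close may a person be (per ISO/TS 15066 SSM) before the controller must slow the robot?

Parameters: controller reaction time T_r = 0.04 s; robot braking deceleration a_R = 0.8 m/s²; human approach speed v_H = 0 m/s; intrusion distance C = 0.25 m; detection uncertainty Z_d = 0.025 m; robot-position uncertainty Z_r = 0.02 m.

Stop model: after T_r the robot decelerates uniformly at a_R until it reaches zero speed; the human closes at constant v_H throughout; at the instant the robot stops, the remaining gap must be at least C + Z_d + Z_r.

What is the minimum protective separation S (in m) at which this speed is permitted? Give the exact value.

S_min = 1101/3200 m = 0.3441 m

stop time T_s = (1/4)/(4/5) = 0.3125 s
robot covers v_R·T_r = 0.2500·0.0400 = 0.0100 m before braking
braking distance = 0.2500²/(2·0.8000) = 0.0391 m
human closes 0.0000·0.3525 = 0.0000 m
margins: 0.2500+0.0250+0.0200 = 0.2950 m
S_min ≈ 0.0100+0.0391+0.0000+0.2950  ⇒  S_min = 1101/3200 m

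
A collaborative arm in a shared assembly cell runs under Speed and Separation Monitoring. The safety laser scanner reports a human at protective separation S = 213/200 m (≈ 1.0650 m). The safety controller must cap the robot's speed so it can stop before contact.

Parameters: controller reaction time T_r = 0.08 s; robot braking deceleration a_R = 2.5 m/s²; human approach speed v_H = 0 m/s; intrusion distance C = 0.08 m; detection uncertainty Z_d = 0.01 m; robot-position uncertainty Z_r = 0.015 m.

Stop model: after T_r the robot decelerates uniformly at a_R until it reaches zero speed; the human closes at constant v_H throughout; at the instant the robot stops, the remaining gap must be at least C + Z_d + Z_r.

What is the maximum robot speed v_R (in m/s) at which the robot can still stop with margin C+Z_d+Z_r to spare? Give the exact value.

v_R_max = 2 m/s = 2.0000 m/s

at the boundary: (1/5)·v² + (2/25)·v + (-24/25) = 0
  disc = (2/25)² − 4·(1/5)·(-24/25) = 484/625 ; √disc = 22/25
  v_R = (−(2/25) + 22/25) / (2·(1/5)) = 2 m/s
check:
T_s = v_R/a_R = 2/(5/2) = 0.8000 s
robot in T_r: 2.0000·0.0800 = 0.1600 m
robot covers 2.0000·0.8000 − ½·2.5000·0.8000² = 0.8000 m while stopping
human over T_r+T_s: 0.0000·(0.0800+0.8000) = 0.0000 m
residual clearance needed = 0.0800+0.0100+0.0150 = 0.1050 m
sum ≈ 0.1600+0.8000+0.0000+0.1050 ≈ 1.0650 m = S ✓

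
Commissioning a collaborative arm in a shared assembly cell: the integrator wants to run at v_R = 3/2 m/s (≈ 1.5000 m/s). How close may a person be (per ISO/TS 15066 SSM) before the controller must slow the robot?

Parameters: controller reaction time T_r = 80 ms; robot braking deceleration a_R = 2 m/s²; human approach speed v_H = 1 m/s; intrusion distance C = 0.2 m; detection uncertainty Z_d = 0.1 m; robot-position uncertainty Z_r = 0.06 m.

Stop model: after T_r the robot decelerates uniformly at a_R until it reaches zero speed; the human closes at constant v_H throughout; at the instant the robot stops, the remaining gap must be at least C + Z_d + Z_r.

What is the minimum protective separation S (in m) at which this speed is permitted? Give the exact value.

stop time T_s = (3/2)/2 = 0.7500 s
robot covers v_R·T_r = 1.5000·0.0800 = 0.1200 m before braking
robot covers 1.5000·0.7500 − ½·2.0000·0.7500² = 0.5625 m while stopping
human over T_r+T_s: 1.0000·(0.0800+0.7500) = 0.8300 m
residual clearance needed = 0.2000+0.1000+0.0600 = 0.3600 m
S_min ≈ 0.1200+0.5625+0.8300+0.3600  ⇒  S_min = 749/400 m

S_min = 749/400 m = 1.8725 m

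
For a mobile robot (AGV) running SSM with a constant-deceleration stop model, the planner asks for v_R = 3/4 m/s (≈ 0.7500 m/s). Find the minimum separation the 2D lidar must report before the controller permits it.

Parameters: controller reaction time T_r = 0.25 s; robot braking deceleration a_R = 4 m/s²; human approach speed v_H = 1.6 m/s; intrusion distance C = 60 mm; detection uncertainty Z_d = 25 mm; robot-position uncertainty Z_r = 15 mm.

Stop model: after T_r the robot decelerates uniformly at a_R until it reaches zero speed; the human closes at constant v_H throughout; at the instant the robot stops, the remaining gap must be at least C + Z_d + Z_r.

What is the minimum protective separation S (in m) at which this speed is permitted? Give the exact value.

S_min = 677/640 m = 1.0578 m

braking lasts T_s = (3/4)/4 = 0.1875 s
reaction-phase robot travel = 0.7500·0.2500 = 0.1875 m
robot covers 0.7500·0.1875 − ½·4.0000·0.1875² = 0.0703 m while stopping
person approaches 1.6000·(0.2500+0.1875) = 0.7000 m
margins: 0.0600+0.0250+0.0150 = 0.1000 m
S_min ≈ 0.1875+0.0703+0.7000+0.1000  ⇒  S_min = 677/640 m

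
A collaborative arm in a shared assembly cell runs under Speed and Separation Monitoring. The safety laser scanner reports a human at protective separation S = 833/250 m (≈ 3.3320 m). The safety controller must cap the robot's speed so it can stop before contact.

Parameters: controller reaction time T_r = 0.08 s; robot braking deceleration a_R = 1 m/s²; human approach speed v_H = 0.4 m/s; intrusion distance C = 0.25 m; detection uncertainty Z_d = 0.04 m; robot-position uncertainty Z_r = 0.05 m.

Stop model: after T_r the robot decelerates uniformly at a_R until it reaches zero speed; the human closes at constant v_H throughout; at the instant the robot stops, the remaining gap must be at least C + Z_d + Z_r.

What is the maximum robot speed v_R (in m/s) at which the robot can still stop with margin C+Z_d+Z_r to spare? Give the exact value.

quadratic (1/2)·v² + (12/25)·v + (-74/25) = 0
  disc = (12/25)² − 4·(1/2)·(-74/25) = 3844/625 ; √disc = 62/25
  v_R = (−(12/25) + 62/25) / (2·(1/2)) = 2 m/s
check:
stop time T_s = 2/1 = 2.0000 s
robot in T_r: 2.0000·0.0800 = 0.1600 m
robot covers 2.0000·2.0000 − ½·1.0000·2.0000² = 2.0000 m while stopping
person approaches 0.4000·(0.0800+2.0000) = 0.8320 m
margins: 0.2500+0.0400+0.0500 = 0.3400 m
sum ≈ 0.1600+2.0000+0.8320+0.3400 ≈ 3.3320 m = S ✓

v_R_max = 2 m/s = 2.0000 m/s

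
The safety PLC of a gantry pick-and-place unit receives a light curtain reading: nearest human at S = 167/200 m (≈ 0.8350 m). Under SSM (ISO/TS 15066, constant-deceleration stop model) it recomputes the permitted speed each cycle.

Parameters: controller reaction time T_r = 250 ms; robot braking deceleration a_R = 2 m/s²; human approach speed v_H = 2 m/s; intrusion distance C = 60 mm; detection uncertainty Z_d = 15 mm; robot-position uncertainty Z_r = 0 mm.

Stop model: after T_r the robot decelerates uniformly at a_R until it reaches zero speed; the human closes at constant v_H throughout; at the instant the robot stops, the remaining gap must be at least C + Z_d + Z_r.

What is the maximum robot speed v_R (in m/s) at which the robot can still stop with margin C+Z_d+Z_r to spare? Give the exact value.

collect terms ⇒ (1/4)·v_R² + (5/4)·v_R + (-13/50) = 0
  disc = (5/4)² − 4·(1/4)·(-13/50) = 729/400 ; √disc = 27/20
  v_R = (−(5/4) + 27/20) / (2·(1/4)) = 1/5 m/s
check:
stop time T_s = (1/5)/2 = 0.1000 s
robot covers v_R·T_r = 0.2000·0.2500 = 0.0500 m before braking
robot under decel: 0.2000²/(2·2.0000) = 0.0100 m
human over T_r+T_s: 2.0000·(0.2500+0.1000) = 0.7000 m
residual clearance needed = 0.0600+0.0150+0.0000 = 0.0750 m
sum ≈ 0.0500+0.0100+0.7000+0.0750 ≈ 0.8350 m = S ✓

v_R_max = 1/5 m/s = 0.2000 m/s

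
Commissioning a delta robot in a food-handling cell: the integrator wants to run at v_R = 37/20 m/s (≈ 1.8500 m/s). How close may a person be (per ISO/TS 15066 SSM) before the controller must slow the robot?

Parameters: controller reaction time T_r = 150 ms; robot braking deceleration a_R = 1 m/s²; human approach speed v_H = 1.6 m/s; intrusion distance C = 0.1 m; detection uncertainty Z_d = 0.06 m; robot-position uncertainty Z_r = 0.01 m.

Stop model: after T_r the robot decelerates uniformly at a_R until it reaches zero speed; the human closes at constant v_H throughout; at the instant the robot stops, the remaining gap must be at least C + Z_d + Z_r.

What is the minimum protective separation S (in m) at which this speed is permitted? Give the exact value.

S_min = 4287/800 m = 5.3587 m

stop time T_s = (37/20)/1 = 1.8500 s
reaction-phase robot travel = 1.8500·0.1500 = 0.2775 m
braking distance = 1.8500²/(2·1.0000) = 1.7112 m
person approaches 1.6000·(0.1500+1.8500) = 3.2000 m
residual clearance needed = 0.1000+0.0600+0.0100 = 0.1700 m
S_min ≈ 0.2775+1.7112+3.2000+0.1700  ⇒  S_min = 4287/800 m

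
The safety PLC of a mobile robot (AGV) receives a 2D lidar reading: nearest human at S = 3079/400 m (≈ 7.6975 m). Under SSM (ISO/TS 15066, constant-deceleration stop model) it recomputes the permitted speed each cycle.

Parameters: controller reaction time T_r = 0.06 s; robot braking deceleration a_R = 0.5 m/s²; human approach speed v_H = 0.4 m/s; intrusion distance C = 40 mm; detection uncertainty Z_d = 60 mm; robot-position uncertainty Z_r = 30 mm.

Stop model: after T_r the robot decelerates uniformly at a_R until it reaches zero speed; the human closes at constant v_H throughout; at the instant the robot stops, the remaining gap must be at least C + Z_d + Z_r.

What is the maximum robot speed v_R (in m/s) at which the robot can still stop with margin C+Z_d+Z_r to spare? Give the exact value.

quadratic (1)·v² + (43/50)·v + (-15087/2000) = 0
  disc = (43/50)² − 4·(1)·(-15087/2000) = 19321/625 ; √disc = 139/25
  v_R = (−(43/50) + 139/25) / (2·(1)) = 47/20 m/s
check:
stop time T_s = (47/20)/(1/2) = 4.7000 s
robot in T_r: 2.3500·0.0600 = 0.1410 m
robot covers 2.3500·4.7000 − ½·0.5000·4.7000² = 5.5225 m while stopping
person approaches 0.4000·(0.0600+4.7000) = 1.9040 m
residual clearance needed = 0.0400+0.0600+0.0300 = 0.1300 m
sum ≈ 0.1410+5.5225+1.9040+0.1300 ≈ 7.6975 m = S ✓

v_R_max = 47/20 m/s = 2.3500 m/s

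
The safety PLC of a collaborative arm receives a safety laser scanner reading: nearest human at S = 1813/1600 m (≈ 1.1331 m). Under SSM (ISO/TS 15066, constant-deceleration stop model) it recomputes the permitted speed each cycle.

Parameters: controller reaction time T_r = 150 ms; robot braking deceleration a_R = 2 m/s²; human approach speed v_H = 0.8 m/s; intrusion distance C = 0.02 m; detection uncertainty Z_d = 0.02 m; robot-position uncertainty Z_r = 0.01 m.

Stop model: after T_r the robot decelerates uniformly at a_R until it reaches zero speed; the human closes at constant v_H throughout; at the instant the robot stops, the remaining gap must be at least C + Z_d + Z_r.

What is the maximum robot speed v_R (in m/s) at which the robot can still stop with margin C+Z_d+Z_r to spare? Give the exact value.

v_R_max = 23/20 m/s = 1.1500 m/s

quadratic (1/4)·v² + (11/20)·v + (-1541/1600) = 0
  disc = (11/20)² − 4·(1/4)·(-1541/1600) = 81/64 ; √disc = 9/8
  v_R = (−(11/20) + 9/8) / (2·(1/4)) = 23/20 m/s
check:
T_s = v_R/a_R = (23/20)/2 = 0.5750 s
robot covers v_R·T_r = 1.1500·0.1500 = 0.1725 m before braking
robot under decel: 1.1500²/(2·2.0000) = 0.3306 m
person approaches 0.8000·(0.1500+0.5750) = 0.5800 m
margins: 0.0200+0.0200+0.0100 = 0.0500 m
sum ≈ 0.1725+0.3306+0.5800+0.0500 ≈ 1.1331 m = S ✓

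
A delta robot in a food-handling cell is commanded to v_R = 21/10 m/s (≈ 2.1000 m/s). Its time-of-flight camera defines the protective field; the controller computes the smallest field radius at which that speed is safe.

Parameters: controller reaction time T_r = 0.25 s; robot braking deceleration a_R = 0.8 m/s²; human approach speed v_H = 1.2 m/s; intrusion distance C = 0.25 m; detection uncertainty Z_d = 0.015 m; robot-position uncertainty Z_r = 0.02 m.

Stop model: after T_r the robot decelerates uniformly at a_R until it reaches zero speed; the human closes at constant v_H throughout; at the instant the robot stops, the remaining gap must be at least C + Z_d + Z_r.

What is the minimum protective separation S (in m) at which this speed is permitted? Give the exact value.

S_min = 5613/800 m = 7.0163 m

braking lasts T_s = (21/10)/(4/5) = 2.6250 s
reaction-phase robot travel = 2.1000·0.2500 = 0.5250 m
robot covers 2.1000·2.6250 − ½·0.8000·2.6250² = 2.7563 m while stopping
human closes 1.2000·2.8750 = 3.4500 m
C+Z_d+Z_r = 0.2500+0.0150+0.0200 = 0.2850 m
S_min ≈ 0.5250+2.7563+3.4500+0.2850  ⇒  S_min = 5613/800 m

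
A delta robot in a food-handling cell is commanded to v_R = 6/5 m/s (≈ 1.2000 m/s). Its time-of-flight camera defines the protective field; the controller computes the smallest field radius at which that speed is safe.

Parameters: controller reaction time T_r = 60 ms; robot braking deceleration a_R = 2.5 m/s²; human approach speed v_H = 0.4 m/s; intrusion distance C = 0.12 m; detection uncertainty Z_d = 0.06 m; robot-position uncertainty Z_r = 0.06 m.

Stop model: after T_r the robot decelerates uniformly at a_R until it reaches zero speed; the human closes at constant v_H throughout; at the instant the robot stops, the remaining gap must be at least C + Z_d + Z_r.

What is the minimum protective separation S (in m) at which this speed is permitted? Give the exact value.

braking lasts T_s = (6/5)/(5/2) = 0.4800 s
robot in T_r: 1.2000·0.0600 = 0.0720 m
braking distance = 1.2000²/(2·2.5000) = 0.2880 m
person approaches 0.4000·(0.0600+0.4800) = 0.2160 m
residual clearance needed = 0.1200+0.0600+0.0600 = 0.2400 m
S_min ≈ 0.0720+0.2880+0.2160+0.2400  ⇒  S_min = 102/125 m

S_min = 102/125 m = 0.8160 m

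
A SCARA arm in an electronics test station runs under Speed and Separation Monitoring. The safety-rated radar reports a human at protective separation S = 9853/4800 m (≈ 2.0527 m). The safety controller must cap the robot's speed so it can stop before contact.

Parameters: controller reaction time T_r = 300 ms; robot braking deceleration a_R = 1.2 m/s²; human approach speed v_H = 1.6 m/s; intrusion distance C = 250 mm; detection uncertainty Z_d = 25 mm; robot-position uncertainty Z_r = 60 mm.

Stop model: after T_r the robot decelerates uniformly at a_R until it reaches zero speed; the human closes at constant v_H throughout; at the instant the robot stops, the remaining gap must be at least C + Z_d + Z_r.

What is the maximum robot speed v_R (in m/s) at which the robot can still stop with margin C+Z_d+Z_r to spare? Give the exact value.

v_R_max = 13/20 m/s = 0.6500 m/s

collect terms ⇒ (5/12)·v_R² + (49/30)·v_R + (-5941/4800) = 0
  disc = (49/30)² − 4·(5/12)·(-5941/4800) = 7569/1600 ; √disc = 87/40
  v_R = (−(49/30) + 87/40) / (2·(5/12)) = 13/20 m/s
check:
braking lasts T_s = (13/20)/(6/5) = 0.5417 s
robot in T_r: 0.6500·0.3000 = 0.1950 m
robot covers 0.6500·0.5417 − ½·1.2000·0.5417² = 0.1760 m while stopping
human closes 1.6000·0.8417 = 1.3467 m
margins: 0.2500+0.0250+0.0600 = 0.3350 m
sum ≈ 0.1950+0.1760+1.3467+0.3350 ≈ 2.0527 m = S ✓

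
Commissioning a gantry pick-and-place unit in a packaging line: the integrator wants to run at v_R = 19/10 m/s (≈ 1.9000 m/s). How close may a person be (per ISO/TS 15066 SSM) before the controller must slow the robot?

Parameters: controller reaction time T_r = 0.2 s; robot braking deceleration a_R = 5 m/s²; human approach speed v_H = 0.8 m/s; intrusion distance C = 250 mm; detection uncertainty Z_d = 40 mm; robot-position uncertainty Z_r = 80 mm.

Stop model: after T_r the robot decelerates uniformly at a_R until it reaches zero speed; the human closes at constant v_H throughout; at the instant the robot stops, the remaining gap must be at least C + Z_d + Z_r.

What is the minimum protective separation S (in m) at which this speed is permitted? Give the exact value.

braking lasts T_s = (19/10)/5 = 0.3800 s
reaction-phase robot travel = 1.9000·0.2000 = 0.3800 m
robot covers 1.9000·0.3800 − ½·5.0000·0.3800² = 0.3610 m while stopping
human closes 0.8000·0.5800 = 0.4640 m
residual clearance needed = 0.2500+0.0400+0.0800 = 0.3700 m
S_min ≈ 0.3800+0.3610+0.4640+0.3700  ⇒  S_min = 63/40 m

S_min = 63/40 m = 1.5750 m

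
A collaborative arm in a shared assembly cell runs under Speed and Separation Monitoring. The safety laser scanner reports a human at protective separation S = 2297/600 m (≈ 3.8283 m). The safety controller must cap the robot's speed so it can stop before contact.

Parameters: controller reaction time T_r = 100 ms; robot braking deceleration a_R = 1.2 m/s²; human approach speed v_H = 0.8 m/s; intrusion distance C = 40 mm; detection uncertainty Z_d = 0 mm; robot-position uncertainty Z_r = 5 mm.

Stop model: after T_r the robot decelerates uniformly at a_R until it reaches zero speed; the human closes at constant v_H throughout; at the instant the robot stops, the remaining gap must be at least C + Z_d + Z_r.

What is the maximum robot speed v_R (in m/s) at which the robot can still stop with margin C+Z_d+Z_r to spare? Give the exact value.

collect terms ⇒ (5/12)·v_R² + (23/30)·v_R + (-1111/300) = 0
  disc = (23/30)² − 4·(5/12)·(-1111/300) = 169/25 ; √disc = 13/5
  v_R = (−(23/30) + 13/5) / (2·(5/12)) = 11/5 m/s
check:
braking lasts T_s = (11/5)/(6/5) = 1.8333 s
robot in T_r: 2.2000·0.1000 = 0.2200 m
robot under decel: 2.2000²/(2·1.2000) = 2.0167 m
human closes 0.8000·1.9333 = 1.5467 m
C+Z_d+Z_r = 0.0400+0.0000+0.0050 = 0.0450 m
sum ≈ 0.2200+2.0167+1.5467+0.0450 ≈ 3.8283 m = S ✓

v_R_max = 11/5 m/s = 2.2000 m/s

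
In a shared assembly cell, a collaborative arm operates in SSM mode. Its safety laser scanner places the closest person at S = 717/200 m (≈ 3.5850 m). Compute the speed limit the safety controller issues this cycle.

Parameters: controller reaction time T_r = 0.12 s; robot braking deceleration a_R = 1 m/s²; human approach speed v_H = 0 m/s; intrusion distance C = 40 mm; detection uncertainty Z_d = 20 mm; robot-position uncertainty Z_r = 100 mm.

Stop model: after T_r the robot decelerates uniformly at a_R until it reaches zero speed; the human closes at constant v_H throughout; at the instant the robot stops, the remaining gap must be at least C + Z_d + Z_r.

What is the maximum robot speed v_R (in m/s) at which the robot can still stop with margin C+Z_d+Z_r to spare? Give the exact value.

at the boundary: (1/2)·v² + (3/25)·v + (-137/40) = 0
  disc = (3/25)² − 4·(1/2)·(-137/40) = 17161/2500 ; √disc = 131/50
  v_R = (−(3/25) + 131/50) / (2·(1/2)) = 5/2 m/s
check:
braking lasts T_s = (5/2)/1 = 2.5000 s
robot in T_r: 2.5000·0.1200 = 0.3000 m
robot covers 2.5000·2.5000 − ½·1.0000·2.5000² = 3.1250 m while stopping
person approaches 0.0000·(0.1200+2.5000) = 0.0000 m
margins: 0.0400+0.0200+0.1000 = 0.1600 m
sum ≈ 0.3000+3.1250+0.0000+0.1600 ≈ 3.5850 m = S ✓

v_R_max = 5/2 m/s = 2.5000 m/s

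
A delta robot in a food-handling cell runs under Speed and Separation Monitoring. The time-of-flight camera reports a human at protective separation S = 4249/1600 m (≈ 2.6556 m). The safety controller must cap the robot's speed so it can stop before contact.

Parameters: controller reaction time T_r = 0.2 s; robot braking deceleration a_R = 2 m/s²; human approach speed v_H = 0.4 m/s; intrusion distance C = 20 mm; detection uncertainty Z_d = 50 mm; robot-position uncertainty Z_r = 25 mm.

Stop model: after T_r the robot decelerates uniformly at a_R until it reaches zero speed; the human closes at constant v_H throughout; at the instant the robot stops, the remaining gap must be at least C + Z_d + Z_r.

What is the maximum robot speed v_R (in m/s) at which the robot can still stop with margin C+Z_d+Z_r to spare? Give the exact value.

v_R_max = 49/20 m/s = 2.4500 m/s

collect terms ⇒ (1/4)·v_R² + (2/5)·v_R + (-3969/1600) = 0
  disc = (2/5)² − 4·(1/4)·(-3969/1600) = 169/64 ; √disc = 13/8
  v_R = (−(2/5) + 13/8) / (2·(1/4)) = 49/20 m/s
check:
T_s = v_R/a_R = (49/20)/2 = 1.2250 s
robot in T_r: 2.4500·0.2000 = 0.4900 m
robot covers 2.4500·1.2250 − ½·2.0000·1.2250² = 1.5006 m while stopping
human closes 0.4000·1.4250 = 0.5700 m
residual clearance needed = 0.0200+0.0500+0.0250 = 0.0950 m
sum ≈ 0.4900+1.5006+0.5700+0.0950 ≈ 2.6556 m = S ✓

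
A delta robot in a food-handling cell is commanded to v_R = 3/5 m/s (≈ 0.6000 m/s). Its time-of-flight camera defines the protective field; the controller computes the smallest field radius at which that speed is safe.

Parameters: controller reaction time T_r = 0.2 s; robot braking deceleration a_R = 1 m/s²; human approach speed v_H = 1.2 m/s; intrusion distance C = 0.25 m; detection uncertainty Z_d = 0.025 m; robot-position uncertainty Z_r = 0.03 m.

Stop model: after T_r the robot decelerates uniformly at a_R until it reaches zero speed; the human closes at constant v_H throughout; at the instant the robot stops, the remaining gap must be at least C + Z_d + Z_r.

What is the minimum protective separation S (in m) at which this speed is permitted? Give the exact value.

T_s = v_R/a_R = (3/5)/1 = 0.6000 s
robot covers v_R·T_r = 0.6000·0.2000 = 0.1200 m before braking
braking distance = 0.6000²/(2·1.0000) = 0.1800 m
person approaches 1.2000·(0.2000+0.6000) = 0.9600 m
residual clearance needed = 0.2500+0.0250+0.0300 = 0.3050 m
S_min ≈ 0.1200+0.1800+0.9600+0.3050  ⇒  S_min = 313/200 m

S_min = 313/200 m = 1.5650 m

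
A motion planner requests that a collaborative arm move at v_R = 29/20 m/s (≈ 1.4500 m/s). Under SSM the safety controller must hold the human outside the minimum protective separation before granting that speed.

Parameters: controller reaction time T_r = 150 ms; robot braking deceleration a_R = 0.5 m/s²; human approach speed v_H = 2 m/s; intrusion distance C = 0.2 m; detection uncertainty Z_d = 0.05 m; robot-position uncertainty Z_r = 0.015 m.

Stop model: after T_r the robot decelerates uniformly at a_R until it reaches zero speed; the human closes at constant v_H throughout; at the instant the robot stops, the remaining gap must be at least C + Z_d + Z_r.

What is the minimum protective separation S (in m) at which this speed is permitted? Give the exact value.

T_s = v_R/a_R = (29/20)/(1/2) = 2.9000 s
robot covers v_R·T_r = 1.4500·0.1500 = 0.2175 m before braking
braking distance = 1.4500²/(2·0.5000) = 2.1025 m
human closes 2.0000·3.0500 = 6.1000 m
residual clearance needed = 0.2000+0.0500+0.0150 = 0.2650 m
S_min ≈ 0.2175+2.1025+6.1000+0.2650  ⇒  S_min = 1737/200 m

S_min = 1737/200 m = 8.6850 m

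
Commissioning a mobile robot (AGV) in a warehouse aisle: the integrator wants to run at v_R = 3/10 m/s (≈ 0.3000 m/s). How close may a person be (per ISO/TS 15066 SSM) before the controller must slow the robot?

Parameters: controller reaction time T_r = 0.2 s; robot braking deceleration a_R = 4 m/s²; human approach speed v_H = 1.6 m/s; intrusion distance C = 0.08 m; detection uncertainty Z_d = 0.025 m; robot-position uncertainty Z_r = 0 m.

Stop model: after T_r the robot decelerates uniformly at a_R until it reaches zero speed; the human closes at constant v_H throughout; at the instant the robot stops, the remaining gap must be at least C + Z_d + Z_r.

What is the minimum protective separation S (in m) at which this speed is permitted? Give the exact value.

S_min = 493/800 m = 0.6162 m

T_s = v_R/a_R = (3/10)/4 = 0.0750 s
reaction-phase robot travel = 0.3000·0.2000 = 0.0600 m
robot under decel: 0.3000²/(2·4.0000) = 0.0112 m
human closes 1.6000·0.2750 = 0.4400 m
margins: 0.0800+0.0250+0.0000 = 0.1050 m
S_min ≈ 0.0600+0.0112+0.4400+0.1050  ⇒  S_min = 493/800 m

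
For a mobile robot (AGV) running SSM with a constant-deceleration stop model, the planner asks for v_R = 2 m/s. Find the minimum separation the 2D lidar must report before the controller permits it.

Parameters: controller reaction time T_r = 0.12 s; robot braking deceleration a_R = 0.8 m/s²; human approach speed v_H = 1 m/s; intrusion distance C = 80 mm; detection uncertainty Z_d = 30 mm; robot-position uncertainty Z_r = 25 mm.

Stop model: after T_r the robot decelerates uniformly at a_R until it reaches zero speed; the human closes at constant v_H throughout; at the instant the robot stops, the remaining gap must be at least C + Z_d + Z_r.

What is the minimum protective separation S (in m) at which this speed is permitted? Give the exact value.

T_s = v_R/a_R = 2/(4/5) = 2.5000 s
reaction-phase robot travel = 2.0000·0.1200 = 0.2400 m
braking distance = 2.0000²/(2·0.8000) = 2.5000 m
person approaches 1.0000·(0.1200+2.5000) = 2.6200 m
residual clearance needed = 0.0800+0.0300+0.0250 = 0.1350 m
S_min ≈ 0.2400+2.5000+2.6200+0.1350  ⇒  S_min = 1099/200 m

S_min = 1099/200 m = 5.4950 m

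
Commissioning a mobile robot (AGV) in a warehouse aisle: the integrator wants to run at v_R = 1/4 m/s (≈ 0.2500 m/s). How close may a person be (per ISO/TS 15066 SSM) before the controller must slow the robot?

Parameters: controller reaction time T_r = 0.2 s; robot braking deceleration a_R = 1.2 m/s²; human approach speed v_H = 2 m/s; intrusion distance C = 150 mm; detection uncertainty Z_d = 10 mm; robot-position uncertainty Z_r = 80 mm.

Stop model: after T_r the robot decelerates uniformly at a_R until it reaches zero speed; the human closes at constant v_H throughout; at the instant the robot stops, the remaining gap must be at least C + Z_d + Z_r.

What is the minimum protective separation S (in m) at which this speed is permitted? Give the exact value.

stop time T_s = (1/4)/(6/5) = 0.2083 s
reaction-phase robot travel = 0.2500·0.2000 = 0.0500 m
braking distance = 0.2500²/(2·1.2000) = 0.0260 m
human over T_r+T_s: 2.0000·(0.2000+0.2083) = 0.8167 m
residual clearance needed = 0.1500+0.0100+0.0800 = 0.2400 m
S_min ≈ 0.0500+0.0260+0.8167+0.2400  ⇒  S_min = 5437/4800 m

S_min = 5437/4800 m = 1.1327 m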